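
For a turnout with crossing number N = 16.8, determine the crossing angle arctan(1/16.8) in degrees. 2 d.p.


1/N = 1/16.8 = 0.059524
angle = arctan(0.059524) = 0.059454 rad
angle = 0.059454 * 180/pi = 3.41 degrees

3.41


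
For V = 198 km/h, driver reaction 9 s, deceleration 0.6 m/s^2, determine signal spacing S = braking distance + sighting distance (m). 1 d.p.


V = 198 / 3.6 = 55.0 m/s
Braking distance = 55.0^2 / (2*0.6) = 2520.8333 m
Sighting distance = 55.0 * 9 = 495.0 m
S = 2520.8333 + 495.0 = 3015.8 m

3015.8


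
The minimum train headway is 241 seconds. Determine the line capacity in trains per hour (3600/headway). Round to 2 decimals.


Capacity = 3600 / headway
Capacity = 3600 / 241
Capacity = 14.94 trains/hour

14.94


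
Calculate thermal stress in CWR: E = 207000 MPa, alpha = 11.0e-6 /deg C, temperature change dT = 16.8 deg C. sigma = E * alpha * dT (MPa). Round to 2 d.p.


sigma = E * alpha * dT
sigma = 207000 * 11.0e-6 * 16.8
sigma = 2.277 * 16.8
sigma = 38.25 MPa

38.25


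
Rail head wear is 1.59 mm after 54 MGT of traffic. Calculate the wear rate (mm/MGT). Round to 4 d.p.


Wear rate = total wear / cumulative tonnage
Rate = 1.59 / 54
Rate = 0.0294 mm/MGT

0.0294


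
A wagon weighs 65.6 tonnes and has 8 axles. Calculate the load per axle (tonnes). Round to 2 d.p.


Load per axle = total weight / number of axles
Load = 65.6 / 8
Load = 8.20 tonnes

8.20


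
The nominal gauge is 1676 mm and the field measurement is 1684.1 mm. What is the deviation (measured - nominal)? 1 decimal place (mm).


Deviation = measured - nominal
Deviation = 1684.1 - 1676
Deviation = 8.1 mm

8.1


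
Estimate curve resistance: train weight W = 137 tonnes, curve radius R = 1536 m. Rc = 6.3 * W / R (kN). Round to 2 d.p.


Rc = 6.3 * W / R
Rc = 6.3 * 137 / 1536
Rc = 863.1 / 1536
Rc = 0.56 kN

0.56


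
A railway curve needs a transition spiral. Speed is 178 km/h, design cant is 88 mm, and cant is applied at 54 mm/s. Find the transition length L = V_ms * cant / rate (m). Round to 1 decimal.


Convert speed: V = 178 / 3.6 = 49.4444 m/s
L = 49.4444 * 88 / 54
L = 4351.1111 / 54
L = 80.6 m

80.6


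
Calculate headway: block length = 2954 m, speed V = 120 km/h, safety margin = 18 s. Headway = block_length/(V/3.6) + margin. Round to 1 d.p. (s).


V = 120 / 3.6 = 33.3333 m/s
Block traversal time = 2954 / 33.3333 = 88.62 s
Headway = 88.62 + 18
Headway = 106.6 s

106.6


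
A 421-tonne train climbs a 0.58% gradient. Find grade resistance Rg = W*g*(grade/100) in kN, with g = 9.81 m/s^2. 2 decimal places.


Rg = W * 9.81 * grade / 100
Rg = 421 * 9.81 * 0.58 / 100
Rg = 4130.01 * 0.0058
Rg = 23.95 kN

23.95


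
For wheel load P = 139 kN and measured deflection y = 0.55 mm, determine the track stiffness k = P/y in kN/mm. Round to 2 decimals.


Track stiffness k = P / y
k = 139 / 0.55
k = 252.73 kN/mm

252.73


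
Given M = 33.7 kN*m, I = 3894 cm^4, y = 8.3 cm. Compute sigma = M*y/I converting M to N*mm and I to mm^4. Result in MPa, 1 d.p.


Convert units:
M = 33.7 kN*m = 33700000 N*mm
y = 8.3 cm = 83 mm
I = 3894 cm^4 = 38940000 mm^4
sigma = 33700000 * 83 / 38940000
sigma = 71.8 MPa

71.8


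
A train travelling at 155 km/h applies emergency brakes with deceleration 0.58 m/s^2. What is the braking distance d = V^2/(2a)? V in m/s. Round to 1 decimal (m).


Convert speed: V = 155 / 3.6 = 43.0556 m/s
V^2 = 1853.7809
d = 1853.7809 / (2 * 0.58)
d = 1853.7809 / 1.16
d = 1598.1 m

1598.1


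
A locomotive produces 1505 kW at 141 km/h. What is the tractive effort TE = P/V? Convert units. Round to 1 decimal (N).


Convert: P = 1505 kW = 1505000 W
V = 141 / 3.6 = 39.1667 m/s
TE = 1505000 / 39.1667
TE = 38425.5 N

38425.5


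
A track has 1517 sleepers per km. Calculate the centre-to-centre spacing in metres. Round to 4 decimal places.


Spacing = 1000 m / number of sleepers
Spacing = 1000 / 1517
Spacing = 0.6592 m

0.6592


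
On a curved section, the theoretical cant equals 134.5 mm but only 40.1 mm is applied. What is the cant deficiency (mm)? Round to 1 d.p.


Cant deficiency = equilibrium cant - actual cant
CD = 134.5 - 40.1
CD = 94.4 mm

94.4


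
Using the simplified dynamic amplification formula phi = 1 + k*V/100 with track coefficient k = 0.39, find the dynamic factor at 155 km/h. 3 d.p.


phi = 1 + k * V / 100
phi = 1 + 0.39 * 155 / 100
phi = 1 + 0.6045
phi = 1.605

1.605


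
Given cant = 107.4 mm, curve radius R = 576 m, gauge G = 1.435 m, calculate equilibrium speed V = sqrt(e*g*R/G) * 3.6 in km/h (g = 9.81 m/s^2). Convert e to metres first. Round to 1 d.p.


Convert cant: e = 107.4 mm = 0.1074 m
V_ms = sqrt(0.1074 * 9.81 * 576 / 1.435)
V_ms = sqrt(422.906024) = 20.5647 m/s
V = 20.5647 * 3.6 = 74.0 km/h

74.0


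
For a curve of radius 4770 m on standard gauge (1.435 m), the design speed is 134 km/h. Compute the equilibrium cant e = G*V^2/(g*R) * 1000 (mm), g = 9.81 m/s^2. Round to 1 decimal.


Convert speed: V = 134 / 3.6 = 37.2222 m/s
Apply formula: e = 1.435 * 37.2222^2 / (9.81 * 4770)
e = 1.435 * 1385.4938 / 46793.7
e = 0.042488 m = 42.5 mm

42.5


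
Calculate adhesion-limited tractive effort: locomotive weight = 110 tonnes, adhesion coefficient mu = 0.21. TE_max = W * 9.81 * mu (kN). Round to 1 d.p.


TE_max = W * g * mu
TE_max = 110 * 9.81 * 0.21
TE_max = 1079.1 * 0.21
TE_max = 226.6 kN

226.6


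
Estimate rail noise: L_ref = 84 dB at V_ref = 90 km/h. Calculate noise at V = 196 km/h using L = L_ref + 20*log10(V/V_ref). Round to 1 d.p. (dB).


V/V_ref = 196 / 90 = 2.177778
log10(2.177778) = 0.338014
20 * 0.338014 = 6.7603
L = 84 + 6.7603 = 90.8 dB

90.8


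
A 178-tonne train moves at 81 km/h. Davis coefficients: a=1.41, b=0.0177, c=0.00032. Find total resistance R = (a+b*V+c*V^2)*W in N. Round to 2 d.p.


b*V = 0.0177 * 81 = 1.4337
c*V^2 = 0.00032 * 6561 = 2.09952
R_per_t = 1.41 + 1.4337 + 2.09952 = 4.94322 N/t
R_total = 4.94322 * 178 = 879.89 N

879.89


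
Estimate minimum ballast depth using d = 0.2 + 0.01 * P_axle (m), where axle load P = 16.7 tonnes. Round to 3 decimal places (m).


d = 0.2 + 0.01 * 16.7
d = 0.2 + 0.167
d = 0.367 m

0.367


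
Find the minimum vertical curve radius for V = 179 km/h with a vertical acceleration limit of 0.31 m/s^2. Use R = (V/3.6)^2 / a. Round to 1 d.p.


Convert speed: V = 179 / 3.6 = 49.7222 m/s
V^2 = 2472.2994 m^2/s^2
R_v = 2472.2994 / 0.31
R_v = 7975.2 m

7975.2


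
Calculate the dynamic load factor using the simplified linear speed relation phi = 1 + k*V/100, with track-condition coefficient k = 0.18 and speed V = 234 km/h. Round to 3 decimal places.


phi = 1 + k * V / 100
phi = 1 + 0.18 * 234 / 100
phi = 1 + 0.4212
phi = 1.421

1.421


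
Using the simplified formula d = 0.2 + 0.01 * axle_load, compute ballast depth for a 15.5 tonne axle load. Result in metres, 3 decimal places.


d = 0.2 + 0.01 * 15.5
d = 0.2 + 0.155
d = 0.355 m

0.355


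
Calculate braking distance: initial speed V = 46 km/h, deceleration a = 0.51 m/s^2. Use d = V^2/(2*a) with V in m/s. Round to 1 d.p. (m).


Convert speed: V = 46 / 3.6 = 12.7778 m/s
V^2 = 163.2716
d = 163.2716 / (2 * 0.51)
d = 163.2716 / 1.02
d = 160.1 m

160.1


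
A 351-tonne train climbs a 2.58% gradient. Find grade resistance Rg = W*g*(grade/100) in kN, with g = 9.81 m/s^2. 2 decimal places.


Rg = W * 9.81 * grade / 100
Rg = 351 * 9.81 * 2.58 / 100
Rg = 3443.31 * 0.0258
Rg = 88.84 kN

88.84


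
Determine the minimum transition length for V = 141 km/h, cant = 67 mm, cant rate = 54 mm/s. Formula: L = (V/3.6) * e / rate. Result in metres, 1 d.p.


Convert speed: V = 141 / 3.6 = 39.1667 m/s
L = 39.1667 * 67 / 54
L = 2624.1667 / 54
L = 48.6 m

48.6


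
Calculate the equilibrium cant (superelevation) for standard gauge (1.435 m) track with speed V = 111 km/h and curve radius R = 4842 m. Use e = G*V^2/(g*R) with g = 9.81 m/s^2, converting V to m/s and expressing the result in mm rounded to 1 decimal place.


Convert speed: V = 111 / 3.6 = 30.8333 m/s
Apply formula: e = 1.435 * 30.8333^2 / (9.81 * 4842)
e = 1.435 * 950.6944 / 47500.02
e = 0.028721 m = 28.7 mm

28.7


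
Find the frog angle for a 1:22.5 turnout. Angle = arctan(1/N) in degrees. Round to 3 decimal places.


1/N = 1/22.5 = 0.044444
angle = arctan(0.044444) = 0.044415 rad
angle = 0.044415 * 180/pi = 2.545 degrees

2.545


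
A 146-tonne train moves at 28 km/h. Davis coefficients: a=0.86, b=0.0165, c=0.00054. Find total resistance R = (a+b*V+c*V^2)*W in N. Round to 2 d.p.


b*V = 0.0165 * 28 = 0.462
c*V^2 = 0.00054 * 784 = 0.42336
R_per_t = 0.86 + 0.462 + 0.42336 = 1.74536 N/t
R_total = 1.74536 * 146 = 254.82 N

254.82


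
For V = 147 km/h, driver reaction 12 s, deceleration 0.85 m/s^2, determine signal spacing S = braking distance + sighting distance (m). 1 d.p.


V = 147 / 3.6 = 40.8333 m/s
Braking distance = 40.8333^2 / (2*0.85) = 980.8007 m
Sighting distance = 40.8333 * 12 = 490.0 m
S = 980.8007 + 490.0 = 1470.8 m

1470.8


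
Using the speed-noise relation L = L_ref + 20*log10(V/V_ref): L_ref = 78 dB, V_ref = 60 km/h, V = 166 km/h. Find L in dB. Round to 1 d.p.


V/V_ref = 166 / 60 = 2.766667
log10(2.766667) = 0.441957
20 * 0.441957 = 8.8391
L = 78 + 8.8391 = 86.8 dB

86.8


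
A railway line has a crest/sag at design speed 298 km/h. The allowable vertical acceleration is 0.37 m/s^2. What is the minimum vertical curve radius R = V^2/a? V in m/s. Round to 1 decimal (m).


Convert speed: V = 298 / 3.6 = 82.7778 m/s
V^2 = 6852.1605 m^2/s^2
R_v = 6852.1605 / 0.37
R_v = 18519.4 m

18519.4


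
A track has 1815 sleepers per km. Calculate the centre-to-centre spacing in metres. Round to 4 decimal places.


Spacing = 1000 m / number of sleepers
Spacing = 1000 / 1815
Spacing = 0.5510 m

0.5510


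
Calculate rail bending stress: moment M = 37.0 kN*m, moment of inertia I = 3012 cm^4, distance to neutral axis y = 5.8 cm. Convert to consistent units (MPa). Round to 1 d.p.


Convert units:
M = 37.0 kN*m = 37000000 N*mm
y = 5.8 cm = 58 mm
I = 3012 cm^4 = 30120000 mm^4
sigma = 37000000 * 58 / 30120000
sigma = 71.2 MPa

71.2


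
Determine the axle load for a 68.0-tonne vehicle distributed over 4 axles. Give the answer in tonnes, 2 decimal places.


Load per axle = total weight / number of axles
Load = 68.0 / 4
Load = 17.00 tonnes

17.00


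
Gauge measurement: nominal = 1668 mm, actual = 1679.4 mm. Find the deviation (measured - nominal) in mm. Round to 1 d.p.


Deviation = measured - nominal
Deviation = 1679.4 - 1668
Deviation = 11.4 mm

11.4


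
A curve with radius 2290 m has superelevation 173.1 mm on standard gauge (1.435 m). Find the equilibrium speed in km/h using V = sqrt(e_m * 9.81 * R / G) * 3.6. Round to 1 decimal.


Convert cant: e = 173.1 mm = 0.1731 m
V_ms = sqrt(0.1731 * 9.81 * 2290 / 1.435)
V_ms = sqrt(2709.877484) = 52.0565 m/s
V = 52.0565 * 3.6 = 187.4 km/h

187.4


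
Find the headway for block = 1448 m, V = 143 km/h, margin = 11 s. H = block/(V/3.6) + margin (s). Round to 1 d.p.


V = 143 / 3.6 = 39.7222 m/s
Block traversal time = 1448 / 39.7222 = 36.4531 s
Headway = 36.4531 + 11
Headway = 47.5 s

47.5


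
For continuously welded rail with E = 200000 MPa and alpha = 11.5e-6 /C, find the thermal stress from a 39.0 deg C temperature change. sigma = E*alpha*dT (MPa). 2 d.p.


sigma = E * alpha * dT
sigma = 200000 * 11.5e-6 * 39.0
sigma = 2.3 * 39.0
sigma = 89.70 MPa

89.70


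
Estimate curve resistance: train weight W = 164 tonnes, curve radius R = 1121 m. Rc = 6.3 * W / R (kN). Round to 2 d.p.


Rc = 6.3 * W / R
Rc = 6.3 * 164 / 1121
Rc = 1033.2 / 1121
Rc = 0.92 kN

0.92


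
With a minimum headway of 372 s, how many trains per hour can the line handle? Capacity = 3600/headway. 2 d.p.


Capacity = 3600 / headway
Capacity = 3600 / 372
Capacity = 9.68 trains/hour

9.68


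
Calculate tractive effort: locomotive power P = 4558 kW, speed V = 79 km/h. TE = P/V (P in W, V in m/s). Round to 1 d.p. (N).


Convert: P = 4558 kW = 4558000 W
V = 79 / 3.6 = 21.9444 m/s
TE = 4558000 / 21.9444
TE = 207706.3 N

207706.3


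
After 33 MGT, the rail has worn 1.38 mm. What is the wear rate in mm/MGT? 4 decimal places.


Wear rate = total wear / cumulative tonnage
Rate = 1.38 / 33
Rate = 0.0418 mm/MGT

0.0418


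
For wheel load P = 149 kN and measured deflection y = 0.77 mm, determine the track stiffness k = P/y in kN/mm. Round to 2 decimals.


Track stiffness k = P / y
k = 149 / 0.77
k = 193.51 kN/mm

193.51


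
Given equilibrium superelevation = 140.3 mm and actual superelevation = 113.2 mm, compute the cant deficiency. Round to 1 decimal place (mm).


Cant deficiency = equilibrium cant - actual cant
CD = 140.3 - 113.2
CD = 27.1 mm

27.1


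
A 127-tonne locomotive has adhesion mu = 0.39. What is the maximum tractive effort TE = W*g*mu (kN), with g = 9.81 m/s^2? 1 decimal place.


TE_max = W * g * mu
TE_max = 127 * 9.81 * 0.39
TE_max = 1245.87 * 0.39
TE_max = 485.9 kN

485.9


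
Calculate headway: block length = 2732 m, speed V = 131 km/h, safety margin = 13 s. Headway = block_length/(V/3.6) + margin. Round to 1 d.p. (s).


V = 131 / 3.6 = 36.3889 m/s
Block traversal time = 2732 / 36.3889 = 75.0779 s
Headway = 75.0779 + 13
Headway = 88.1 s

88.1


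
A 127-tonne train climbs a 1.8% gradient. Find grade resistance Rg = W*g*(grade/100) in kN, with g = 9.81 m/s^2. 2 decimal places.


Rg = W * 9.81 * grade / 100
Rg = 127 * 9.81 * 1.8 / 100
Rg = 1245.87 * 0.018
Rg = 22.43 kN

22.43


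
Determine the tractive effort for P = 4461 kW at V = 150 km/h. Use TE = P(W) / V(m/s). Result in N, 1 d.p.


Convert: P = 4461 kW = 4461000 W
V = 150 / 3.6 = 41.6667 m/s
TE = 4461000 / 41.6667
TE = 107064.0 N

107064.0


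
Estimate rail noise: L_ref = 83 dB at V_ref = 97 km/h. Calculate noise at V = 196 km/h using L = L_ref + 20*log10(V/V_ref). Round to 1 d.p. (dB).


V/V_ref = 196 / 97 = 2.020619
log10(2.020619) = 0.305484
20 * 0.305484 = 6.1097
L = 83 + 6.1097 = 89.1 dB

89.1


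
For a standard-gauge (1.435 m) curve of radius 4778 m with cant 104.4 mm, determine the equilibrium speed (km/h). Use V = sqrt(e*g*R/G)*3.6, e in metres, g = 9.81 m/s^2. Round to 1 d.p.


Convert cant: e = 104.4 mm = 0.1044 m
V_ms = sqrt(0.1044 * 9.81 * 4778 / 1.435)
V_ms = sqrt(3410.073583) = 58.3958 m/s
V = 58.3958 * 3.6 = 210.2 km/h

210.2


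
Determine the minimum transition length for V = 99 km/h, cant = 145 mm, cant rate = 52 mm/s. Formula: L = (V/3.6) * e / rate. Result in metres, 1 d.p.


Convert speed: V = 99 / 3.6 = 27.5 m/s
L = 27.5 * 145 / 52
L = 3987.5 / 52
L = 76.7 m

76.7


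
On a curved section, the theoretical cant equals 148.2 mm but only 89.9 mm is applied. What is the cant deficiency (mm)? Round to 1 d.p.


Cant deficiency = equilibrium cant - actual cant
CD = 148.2 - 89.9
CD = 58.3 mm

58.3


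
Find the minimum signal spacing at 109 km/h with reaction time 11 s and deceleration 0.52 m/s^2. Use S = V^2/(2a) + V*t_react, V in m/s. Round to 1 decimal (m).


V = 109 / 3.6 = 30.2778 m/s
Braking distance = 30.2778^2 / (2*0.52) = 881.4844 m
Sighting distance = 30.2778 * 11 = 333.0556 m
S = 881.4844 + 333.0556 = 1214.5 m

1214.5


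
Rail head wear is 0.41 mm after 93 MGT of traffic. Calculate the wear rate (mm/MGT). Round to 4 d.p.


Wear rate = total wear / cumulative tonnage
Rate = 0.41 / 93
Rate = 0.0044 mm/MGT

0.0044


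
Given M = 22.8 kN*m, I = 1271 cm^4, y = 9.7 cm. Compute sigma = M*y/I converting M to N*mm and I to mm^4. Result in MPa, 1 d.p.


Convert units:
M = 22.8 kN*m = 22800000 N*mm
y = 9.7 cm = 97 mm
I = 1271 cm^4 = 12710000 mm^4
sigma = 22800000 * 97 / 12710000
sigma = 174.0 MPa

174.0


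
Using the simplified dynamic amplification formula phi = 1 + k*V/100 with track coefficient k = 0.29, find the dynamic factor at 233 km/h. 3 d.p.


phi = 1 + k * V / 100
phi = 1 + 0.29 * 233 / 100
phi = 1 + 0.6757
phi = 1.676

1.676


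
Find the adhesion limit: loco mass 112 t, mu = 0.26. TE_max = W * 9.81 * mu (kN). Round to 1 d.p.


TE_max = W * g * mu
TE_max = 112 * 9.81 * 0.26
TE_max = 1098.72 * 0.26
TE_max = 285.7 kN

285.7


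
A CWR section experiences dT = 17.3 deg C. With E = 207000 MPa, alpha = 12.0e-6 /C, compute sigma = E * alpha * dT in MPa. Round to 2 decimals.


sigma = E * alpha * dT
sigma = 207000 * 12.0e-6 * 17.3
sigma = 2.484 * 17.3
sigma = 42.97 MPa

42.97


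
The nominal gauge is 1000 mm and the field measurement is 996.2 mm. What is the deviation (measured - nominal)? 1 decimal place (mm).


Deviation = measured - nominal
Deviation = 996.2 - 1000
Deviation = -3.8 mm

-3.8


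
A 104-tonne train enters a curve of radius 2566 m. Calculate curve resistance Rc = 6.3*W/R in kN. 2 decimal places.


Rc = 6.3 * W / R
Rc = 6.3 * 104 / 2566
Rc = 655.2 / 2566
Rc = 0.26 kN

0.26


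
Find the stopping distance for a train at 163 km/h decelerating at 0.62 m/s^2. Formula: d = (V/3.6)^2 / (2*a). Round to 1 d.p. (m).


Convert speed: V = 163 / 3.6 = 45.2778 m/s
V^2 = 2050.0772
d = 2050.0772 / (2 * 0.62)
d = 2050.0772 / 1.24
d = 1653.3 m

1653.3


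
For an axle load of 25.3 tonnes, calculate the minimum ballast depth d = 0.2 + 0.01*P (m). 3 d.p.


d = 0.2 + 0.01 * 25.3
d = 0.2 + 0.253
d = 0.453 m

0.453


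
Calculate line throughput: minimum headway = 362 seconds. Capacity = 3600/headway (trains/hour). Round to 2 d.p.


Capacity = 3600 / headway
Capacity = 3600 / 362
Capacity = 9.94 trains/hour

9.94


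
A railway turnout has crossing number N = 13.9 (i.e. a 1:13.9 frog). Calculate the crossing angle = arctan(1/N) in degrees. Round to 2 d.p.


1/N = 1/13.9 = 0.071942
angle = arctan(0.071942) = 0.071819 rad
angle = 0.071819 * 180/pi = 4.11 degrees

4.11


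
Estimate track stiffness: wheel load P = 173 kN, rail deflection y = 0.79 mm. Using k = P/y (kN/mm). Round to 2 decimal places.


Track stiffness k = P / y
k = 173 / 0.79
k = 218.99 kN/mm

218.99


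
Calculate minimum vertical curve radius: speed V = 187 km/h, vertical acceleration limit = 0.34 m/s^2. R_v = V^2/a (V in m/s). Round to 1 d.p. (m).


Convert speed: V = 187 / 3.6 = 51.9444 m/s
V^2 = 2698.2253 m^2/s^2
R_v = 2698.2253 / 0.34
R_v = 7936.0 m

7936.0


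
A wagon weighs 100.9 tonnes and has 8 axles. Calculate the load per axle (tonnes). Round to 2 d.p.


Load per axle = total weight / number of axles
Load = 100.9 / 8
Load = 12.61 tonnes

12.61


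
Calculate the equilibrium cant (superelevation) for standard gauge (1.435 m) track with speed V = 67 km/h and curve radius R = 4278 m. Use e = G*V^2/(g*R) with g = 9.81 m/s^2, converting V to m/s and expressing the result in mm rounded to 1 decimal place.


Convert speed: V = 67 / 3.6 = 18.6111 m/s
Apply formula: e = 1.435 * 18.6111^2 / (9.81 * 4278)
e = 1.435 * 346.3735 / 41967.18
e = 0.011844 m = 11.8 mm

11.8


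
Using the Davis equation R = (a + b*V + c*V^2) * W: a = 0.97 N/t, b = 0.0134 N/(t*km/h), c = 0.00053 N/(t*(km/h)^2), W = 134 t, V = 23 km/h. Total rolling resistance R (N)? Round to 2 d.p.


b*V = 0.0134 * 23 = 0.3082
c*V^2 = 0.00053 * 529 = 0.28037
R_per_t = 0.97 + 0.3082 + 0.28037 = 1.55857 N/t
R_total = 1.55857 * 134 = 208.85 N

208.85


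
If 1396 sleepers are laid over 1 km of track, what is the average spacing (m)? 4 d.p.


Spacing = 1000 m / number of sleepers
Spacing = 1000 / 1396
Spacing = 0.7163 m

0.7163


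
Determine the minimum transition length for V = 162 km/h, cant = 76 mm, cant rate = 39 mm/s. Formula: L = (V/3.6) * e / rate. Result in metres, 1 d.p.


Convert speed: V = 162 / 3.6 = 45.0 m/s
L = 45.0 * 76 / 39
L = 3420.0 / 39
L = 87.7 m

87.7


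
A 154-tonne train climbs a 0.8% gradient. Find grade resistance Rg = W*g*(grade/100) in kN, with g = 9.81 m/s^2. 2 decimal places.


Rg = W * 9.81 * grade / 100
Rg = 154 * 9.81 * 0.8 / 100
Rg = 1510.74 * 0.008
Rg = 12.09 kN

12.09


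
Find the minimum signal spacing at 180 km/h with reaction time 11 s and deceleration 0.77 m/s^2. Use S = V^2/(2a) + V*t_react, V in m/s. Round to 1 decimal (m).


V = 180 / 3.6 = 50.0 m/s
Braking distance = 50.0^2 / (2*0.77) = 1623.3766 m
Sighting distance = 50.0 * 11 = 550.0 m
S = 1623.3766 + 550.0 = 2173.4 m

2173.4


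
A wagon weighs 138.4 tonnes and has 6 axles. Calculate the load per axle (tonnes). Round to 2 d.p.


Load per axle = total weight / number of axles
Load = 138.4 / 6
Load = 23.07 tonnes

23.07


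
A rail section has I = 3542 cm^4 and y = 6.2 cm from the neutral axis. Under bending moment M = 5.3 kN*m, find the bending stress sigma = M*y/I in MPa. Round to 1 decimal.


Convert units:
M = 5.3 kN*m = 5300000 N*mm
y = 6.2 cm = 62 mm
I = 3542 cm^4 = 35420000 mm^4
sigma = 5300000 * 62 / 35420000
sigma = 9.3 MPa

9.3


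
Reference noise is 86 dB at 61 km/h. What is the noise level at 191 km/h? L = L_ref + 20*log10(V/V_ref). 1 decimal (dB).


V/V_ref = 191 / 61 = 3.131148
log10(3.131148) = 0.495704
20 * 0.495704 = 9.9141
L = 86 + 9.9141 = 95.9 dB

95.9


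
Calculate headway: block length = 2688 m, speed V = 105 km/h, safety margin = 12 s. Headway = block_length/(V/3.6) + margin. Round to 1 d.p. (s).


V = 105 / 3.6 = 29.1667 m/s
Block traversal time = 2688 / 29.1667 = 92.16 s
Headway = 92.16 + 12
Headway = 104.2 s

104.2


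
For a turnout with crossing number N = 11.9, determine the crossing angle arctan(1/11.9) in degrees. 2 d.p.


1/N = 1/11.9 = 0.084034
angle = arctan(0.084034) = 0.083837 rad
angle = 0.083837 * 180/pi = 4.80 degrees

4.80


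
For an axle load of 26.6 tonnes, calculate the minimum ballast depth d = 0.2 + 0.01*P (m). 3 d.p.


d = 0.2 + 0.01 * 26.6
d = 0.2 + 0.266
d = 0.466 m

0.466


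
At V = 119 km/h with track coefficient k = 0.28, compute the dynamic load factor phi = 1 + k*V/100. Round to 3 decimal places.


phi = 1 + k * V / 100
phi = 1 + 0.28 * 119 / 100
phi = 1 + 0.3332
phi = 1.333

1.333


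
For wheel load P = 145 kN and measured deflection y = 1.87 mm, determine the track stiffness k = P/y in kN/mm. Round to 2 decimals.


Track stiffness k = P / y
k = 145 / 1.87
k = 77.54 kN/mm

77.54


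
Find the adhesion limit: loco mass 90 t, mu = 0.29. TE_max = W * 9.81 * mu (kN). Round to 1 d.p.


TE_max = W * g * mu
TE_max = 90 * 9.81 * 0.29
TE_max = 882.9 * 0.29
TE_max = 256.0 kN

256.0


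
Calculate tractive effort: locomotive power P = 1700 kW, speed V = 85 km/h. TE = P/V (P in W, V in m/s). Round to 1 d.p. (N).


Convert: P = 1700 kW = 1700000 W
V = 85 / 3.6 = 23.6111 m/s
TE = 1700000 / 23.6111
TE = 72000.0 N

72000.0


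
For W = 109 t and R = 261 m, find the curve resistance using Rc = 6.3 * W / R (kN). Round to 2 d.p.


Rc = 6.3 * W / R
Rc = 6.3 * 109 / 261
Rc = 686.7 / 261
Rc = 2.63 kN

2.63


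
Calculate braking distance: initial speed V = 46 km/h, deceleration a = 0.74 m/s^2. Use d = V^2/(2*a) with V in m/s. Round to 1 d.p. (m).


Convert speed: V = 46 / 3.6 = 12.7778 m/s
V^2 = 163.2716
d = 163.2716 / (2 * 0.74)
d = 163.2716 / 1.48
d = 110.3 m

110.3


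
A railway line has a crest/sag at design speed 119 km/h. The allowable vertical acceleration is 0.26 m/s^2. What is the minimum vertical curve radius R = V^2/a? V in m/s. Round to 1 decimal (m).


Convert speed: V = 119 / 3.6 = 33.0556 m/s
V^2 = 1092.6698 m^2/s^2
R_v = 1092.6698 / 0.26
R_v = 4202.6 m

4202.6


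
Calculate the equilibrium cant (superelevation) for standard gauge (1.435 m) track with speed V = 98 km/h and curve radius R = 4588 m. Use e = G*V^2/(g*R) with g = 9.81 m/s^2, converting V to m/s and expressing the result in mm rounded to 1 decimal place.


Convert speed: V = 98 / 3.6 = 27.2222 m/s
Apply formula: e = 1.435 * 27.2222^2 / (9.81 * 4588)
e = 1.435 * 741.0494 / 45008.28
e = 0.023627 m = 23.6 mm

23.6


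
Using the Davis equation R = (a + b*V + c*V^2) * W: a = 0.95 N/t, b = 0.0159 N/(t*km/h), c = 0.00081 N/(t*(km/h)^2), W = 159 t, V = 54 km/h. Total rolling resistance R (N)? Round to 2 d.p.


b*V = 0.0159 * 54 = 0.8586
c*V^2 = 0.00081 * 2916 = 2.36196
R_per_t = 0.95 + 0.8586 + 2.36196 = 4.17056 N/t
R_total = 4.17056 * 159 = 663.12 N

663.12


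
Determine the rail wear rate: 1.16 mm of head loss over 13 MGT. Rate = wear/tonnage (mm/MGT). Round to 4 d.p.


Wear rate = total wear / cumulative tonnage
Rate = 1.16 / 13
Rate = 0.0892 mm/MGT

0.0892


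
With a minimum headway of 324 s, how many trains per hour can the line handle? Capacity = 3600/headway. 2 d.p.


Capacity = 3600 / headway
Capacity = 3600 / 324
Capacity = 11.11 trains/hour

11.11


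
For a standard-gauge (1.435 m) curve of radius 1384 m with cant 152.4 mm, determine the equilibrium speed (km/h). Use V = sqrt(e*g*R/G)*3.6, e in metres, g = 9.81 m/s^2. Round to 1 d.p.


Convert cant: e = 152.4 mm = 0.1524 m
V_ms = sqrt(0.1524 * 9.81 * 1384 / 1.435)
V_ms = sqrt(1441.910032) = 37.9725 m/s
V = 37.9725 * 3.6 = 136.7 km/h

136.7


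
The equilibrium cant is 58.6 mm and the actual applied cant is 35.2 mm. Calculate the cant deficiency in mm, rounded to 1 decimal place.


Cant deficiency = equilibrium cant - actual cant
CD = 58.6 - 35.2
CD = 23.4 mm

23.4


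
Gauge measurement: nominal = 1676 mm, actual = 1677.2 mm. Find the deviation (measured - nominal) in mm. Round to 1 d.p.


Deviation = measured - nominal
Deviation = 1677.2 - 1676
Deviation = 1.2 mm

1.2


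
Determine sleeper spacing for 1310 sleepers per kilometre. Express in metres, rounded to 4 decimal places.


Spacing = 1000 m / number of sleepers
Spacing = 1000 / 1310
Spacing = 0.7634 m

0.7634


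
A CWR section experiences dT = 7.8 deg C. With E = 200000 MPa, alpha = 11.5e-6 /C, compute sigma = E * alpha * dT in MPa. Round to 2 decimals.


sigma = E * alpha * dT
sigma = 200000 * 11.5e-6 * 7.8
sigma = 2.3 * 7.8
sigma = 17.94 MPa

17.94


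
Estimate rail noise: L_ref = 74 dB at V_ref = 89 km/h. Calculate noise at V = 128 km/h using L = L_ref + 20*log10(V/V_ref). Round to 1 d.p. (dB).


V/V_ref = 128 / 89 = 1.438202
log10(1.438202) = 0.15782
20 * 0.15782 = 3.1564
L = 74 + 3.1564 = 77.2 dB

77.2


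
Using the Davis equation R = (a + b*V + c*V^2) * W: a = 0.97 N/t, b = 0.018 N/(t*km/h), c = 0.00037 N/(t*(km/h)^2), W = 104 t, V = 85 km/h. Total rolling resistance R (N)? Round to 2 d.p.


b*V = 0.018 * 85 = 1.53
c*V^2 = 0.00037 * 7225 = 2.67325
R_per_t = 0.97 + 1.53 + 2.67325 = 5.17325 N/t
R_total = 5.17325 * 104 = 538.02 N

538.02


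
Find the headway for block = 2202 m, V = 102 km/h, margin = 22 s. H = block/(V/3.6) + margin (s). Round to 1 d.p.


V = 102 / 3.6 = 28.3333 m/s
Block traversal time = 2202 / 28.3333 = 77.7176 s
Headway = 77.7176 + 22
Headway = 99.7 s

99.7


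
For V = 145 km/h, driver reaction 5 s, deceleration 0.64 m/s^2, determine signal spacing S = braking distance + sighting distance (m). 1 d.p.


V = 145 / 3.6 = 40.2778 m/s
Braking distance = 40.2778^2 / (2*0.64) = 1267.4214 m
Sighting distance = 40.2778 * 5 = 201.3889 m
S = 1267.4214 + 201.3889 = 1468.8 m

1468.8


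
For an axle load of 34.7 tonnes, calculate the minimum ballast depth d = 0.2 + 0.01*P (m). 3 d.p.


d = 0.2 + 0.01 * 34.7
d = 0.2 + 0.347
d = 0.547 m

0.547


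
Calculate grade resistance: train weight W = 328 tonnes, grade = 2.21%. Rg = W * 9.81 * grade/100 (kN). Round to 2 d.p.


Rg = W * 9.81 * grade / 100
Rg = 328 * 9.81 * 2.21 / 100
Rg = 3217.68 * 0.0221
Rg = 71.11 kN

71.11


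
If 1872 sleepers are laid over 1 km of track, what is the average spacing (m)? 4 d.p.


Spacing = 1000 m / number of sleepers
Spacing = 1000 / 1872
Spacing = 0.5342 m

0.5342


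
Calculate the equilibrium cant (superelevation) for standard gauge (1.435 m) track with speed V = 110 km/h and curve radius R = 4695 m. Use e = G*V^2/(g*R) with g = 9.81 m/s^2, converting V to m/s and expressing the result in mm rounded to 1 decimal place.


Convert speed: V = 110 / 3.6 = 30.5556 m/s
Apply formula: e = 1.435 * 30.5556^2 / (9.81 * 4695)
e = 1.435 * 933.642 / 46057.95
e = 0.029089 m = 29.1 mm

29.1


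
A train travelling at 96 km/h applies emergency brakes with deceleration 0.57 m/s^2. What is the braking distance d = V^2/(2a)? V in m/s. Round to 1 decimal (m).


Convert speed: V = 96 / 3.6 = 26.6667 m/s
V^2 = 711.1111
d = 711.1111 / (2 * 0.57)
d = 711.1111 / 1.14
d = 623.8 m

623.8


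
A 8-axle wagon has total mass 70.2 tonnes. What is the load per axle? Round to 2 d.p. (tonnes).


Load per axle = total weight / number of axles
Load = 70.2 / 8
Load = 8.78 tonnes

8.78


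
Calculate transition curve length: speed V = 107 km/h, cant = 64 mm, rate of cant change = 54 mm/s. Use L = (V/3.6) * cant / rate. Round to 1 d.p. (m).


Convert speed: V = 107 / 3.6 = 29.7222 m/s
L = 29.7222 * 64 / 54
L = 1902.2222 / 54
L = 35.2 m

35.2


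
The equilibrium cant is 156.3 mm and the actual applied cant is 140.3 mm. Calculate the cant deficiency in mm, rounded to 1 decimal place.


Cant deficiency = equilibrium cant - actual cant
CD = 156.3 - 140.3
CD = 16.0 mm

16.0


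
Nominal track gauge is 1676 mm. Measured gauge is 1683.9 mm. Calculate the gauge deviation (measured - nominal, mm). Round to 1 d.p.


Deviation = measured - nominal
Deviation = 1683.9 - 1676
Deviation = 7.9 mm

7.9


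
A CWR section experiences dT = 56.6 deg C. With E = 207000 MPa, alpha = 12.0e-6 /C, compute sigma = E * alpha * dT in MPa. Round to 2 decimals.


sigma = E * alpha * dT
sigma = 207000 * 12.0e-6 * 56.6
sigma = 2.484 * 56.6
sigma = 140.59 MPa

140.59


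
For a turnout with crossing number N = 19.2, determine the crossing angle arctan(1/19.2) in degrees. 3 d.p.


1/N = 1/19.2 = 0.052083
angle = arctan(0.052083) = 0.052036 rad
angle = 0.052036 * 180/pi = 2.981 degrees

2.981


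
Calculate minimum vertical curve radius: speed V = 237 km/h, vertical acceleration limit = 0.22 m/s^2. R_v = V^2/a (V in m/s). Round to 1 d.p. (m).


Convert speed: V = 237 / 3.6 = 65.8333 m/s
V^2 = 4334.0278 m^2/s^2
R_v = 4334.0278 / 0.22
R_v = 19700.1 m

19700.1


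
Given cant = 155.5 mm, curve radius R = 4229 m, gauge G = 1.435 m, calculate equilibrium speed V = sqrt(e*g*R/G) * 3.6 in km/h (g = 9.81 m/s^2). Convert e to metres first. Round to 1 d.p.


Convert cant: e = 155.5 mm = 0.1555 m
V_ms = sqrt(0.1555 * 9.81 * 4229 / 1.435)
V_ms = sqrt(4495.574352) = 67.049 m/s
V = 67.049 * 3.6 = 241.4 km/h

241.4


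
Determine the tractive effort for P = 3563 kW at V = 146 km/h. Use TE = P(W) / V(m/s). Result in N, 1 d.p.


Convert: P = 3563 kW = 3563000 W
V = 146 / 3.6 = 40.5556 m/s
TE = 3563000 / 40.5556
TE = 87854.8 N

87854.8


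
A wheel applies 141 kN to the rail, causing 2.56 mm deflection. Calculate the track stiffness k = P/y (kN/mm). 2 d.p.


Track stiffness k = P / y
k = 141 / 2.56
k = 55.08 kN/mm

55.08


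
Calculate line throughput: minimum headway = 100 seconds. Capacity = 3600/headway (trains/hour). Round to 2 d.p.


Capacity = 3600 / headway
Capacity = 3600 / 100
Capacity = 36.00 trains/hour

36.00


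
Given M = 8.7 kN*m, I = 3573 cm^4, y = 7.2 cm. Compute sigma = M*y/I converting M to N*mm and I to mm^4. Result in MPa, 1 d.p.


Convert units:
M = 8.7 kN*m = 8700000 N*mm
y = 7.2 cm = 72 mm
I = 3573 cm^4 = 35730000 mm^4
sigma = 8700000 * 72 / 35730000
sigma = 17.5 MPa

17.5


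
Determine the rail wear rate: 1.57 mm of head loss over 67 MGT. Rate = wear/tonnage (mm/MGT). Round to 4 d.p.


Wear rate = total wear / cumulative tonnage
Rate = 1.57 / 67
Rate = 0.0234 mm/MGT

0.0234


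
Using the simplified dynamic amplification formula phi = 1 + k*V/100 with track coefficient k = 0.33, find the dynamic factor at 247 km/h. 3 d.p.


phi = 1 + k * V / 100
phi = 1 + 0.33 * 247 / 100
phi = 1 + 0.8151
phi = 1.815

1.815


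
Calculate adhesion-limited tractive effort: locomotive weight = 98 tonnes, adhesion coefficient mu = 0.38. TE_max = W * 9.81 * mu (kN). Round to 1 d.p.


TE_max = W * g * mu
TE_max = 98 * 9.81 * 0.38
TE_max = 961.38 * 0.38
TE_max = 365.3 kN

365.3


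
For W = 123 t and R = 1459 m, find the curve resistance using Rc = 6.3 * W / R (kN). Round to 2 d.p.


Rc = 6.3 * W / R
Rc = 6.3 * 123 / 1459
Rc = 774.9 / 1459
Rc = 0.53 kN

0.53


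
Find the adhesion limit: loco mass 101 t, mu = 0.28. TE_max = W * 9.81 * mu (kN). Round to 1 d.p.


TE_max = W * g * mu
TE_max = 101 * 9.81 * 0.28
TE_max = 990.81 * 0.28
TE_max = 277.4 kN

277.4


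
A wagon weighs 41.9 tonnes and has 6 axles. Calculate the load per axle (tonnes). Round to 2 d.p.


Load per axle = total weight / number of axles
Load = 41.9 / 6
Load = 6.98 tonnes

6.98


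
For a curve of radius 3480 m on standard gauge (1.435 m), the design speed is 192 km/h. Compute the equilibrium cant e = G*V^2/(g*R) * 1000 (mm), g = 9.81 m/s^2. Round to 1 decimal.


Convert speed: V = 192 / 3.6 = 53.3333 m/s
Apply formula: e = 1.435 * 53.3333^2 / (9.81 * 3480)
e = 1.435 * 2844.4444 / 34138.8
e = 0.119564 m = 119.6 mm

119.6


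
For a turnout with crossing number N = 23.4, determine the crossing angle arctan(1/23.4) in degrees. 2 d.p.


1/N = 1/23.4 = 0.042735
angle = arctan(0.042735) = 0.042709 rad
angle = 0.042709 * 180/pi = 2.45 degrees

2.45


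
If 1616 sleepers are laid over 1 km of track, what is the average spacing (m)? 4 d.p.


Spacing = 1000 m / number of sleepers
Spacing = 1000 / 1616
Spacing = 0.6188 m

0.6188


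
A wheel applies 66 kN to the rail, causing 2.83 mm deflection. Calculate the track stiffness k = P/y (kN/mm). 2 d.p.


Track stiffness k = P / y
k = 66 / 2.83
k = 23.32 kN/mm

23.32


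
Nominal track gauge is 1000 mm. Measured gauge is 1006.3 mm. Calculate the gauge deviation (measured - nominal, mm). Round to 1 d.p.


Deviation = measured - nominal
Deviation = 1006.3 - 1000
Deviation = 6.3 mm

6.3


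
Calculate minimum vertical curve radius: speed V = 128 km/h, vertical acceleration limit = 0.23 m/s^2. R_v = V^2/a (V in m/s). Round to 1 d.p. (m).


Convert speed: V = 128 / 3.6 = 35.5556 m/s
V^2 = 1264.1975 m^2/s^2
R_v = 1264.1975 / 0.23
R_v = 5496.5 m

5496.5


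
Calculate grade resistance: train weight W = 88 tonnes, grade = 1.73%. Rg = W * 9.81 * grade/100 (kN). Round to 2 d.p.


Rg = W * 9.81 * grade / 100
Rg = 88 * 9.81 * 1.73 / 100
Rg = 863.28 * 0.0173
Rg = 14.93 kN

14.93


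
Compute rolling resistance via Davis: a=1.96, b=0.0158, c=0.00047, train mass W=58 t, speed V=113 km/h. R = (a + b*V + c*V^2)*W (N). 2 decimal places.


b*V = 0.0158 * 113 = 1.7854
c*V^2 = 0.00047 * 12769 = 6.00143
R_per_t = 1.96 + 1.7854 + 6.00143 = 9.74683 N/t
R_total = 9.74683 * 58 = 565.32 N

565.32


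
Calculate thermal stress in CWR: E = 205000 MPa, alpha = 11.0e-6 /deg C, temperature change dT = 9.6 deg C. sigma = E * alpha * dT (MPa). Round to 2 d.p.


sigma = E * alpha * dT
sigma = 205000 * 11.0e-6 * 9.6
sigma = 2.255 * 9.6
sigma = 21.65 MPa

21.65


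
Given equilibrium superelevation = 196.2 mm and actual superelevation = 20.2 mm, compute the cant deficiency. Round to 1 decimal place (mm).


Cant deficiency = equilibrium cant - actual cant
CD = 196.2 - 20.2
CD = 176.0 mm

176.0


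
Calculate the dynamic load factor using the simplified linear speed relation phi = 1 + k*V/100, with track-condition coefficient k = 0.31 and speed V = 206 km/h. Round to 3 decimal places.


phi = 1 + k * V / 100
phi = 1 + 0.31 * 206 / 100
phi = 1 + 0.6386
phi = 1.639

1.639


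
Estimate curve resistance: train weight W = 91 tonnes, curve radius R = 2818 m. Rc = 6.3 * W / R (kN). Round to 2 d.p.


Rc = 6.3 * W / R
Rc = 6.3 * 91 / 2818
Rc = 573.3 / 2818
Rc = 0.20 kN

0.20


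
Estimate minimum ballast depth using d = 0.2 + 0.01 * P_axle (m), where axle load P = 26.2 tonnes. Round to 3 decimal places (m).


d = 0.2 + 0.01 * 26.2
d = 0.2 + 0.262
d = 0.462 m

0.462


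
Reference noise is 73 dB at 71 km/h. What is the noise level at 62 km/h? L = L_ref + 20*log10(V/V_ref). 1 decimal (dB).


V/V_ref = 62 / 71 = 0.873239
log10(0.873239) = -0.058867
20 * -0.058867 = -1.1773
L = 73 + -1.1773 = 71.8 dB

71.8


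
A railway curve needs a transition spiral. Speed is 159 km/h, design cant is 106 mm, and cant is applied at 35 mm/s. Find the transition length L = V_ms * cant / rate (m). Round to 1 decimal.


Convert speed: V = 159 / 3.6 = 44.1667 m/s
L = 44.1667 * 106 / 35
L = 4681.6667 / 35
L = 133.8 m

133.8


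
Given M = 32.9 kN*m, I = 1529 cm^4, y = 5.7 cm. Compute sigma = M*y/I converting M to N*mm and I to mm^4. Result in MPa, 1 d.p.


Convert units:
M = 32.9 kN*m = 32900000 N*mm
y = 5.7 cm = 57 mm
I = 1529 cm^4 = 15290000 mm^4
sigma = 32900000 * 57 / 15290000
sigma = 122.6 MPa

122.6


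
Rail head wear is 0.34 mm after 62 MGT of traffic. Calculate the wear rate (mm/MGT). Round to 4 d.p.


Wear rate = total wear / cumulative tonnage
Rate = 0.34 / 62
Rate = 0.0055 mm/MGT

0.0055


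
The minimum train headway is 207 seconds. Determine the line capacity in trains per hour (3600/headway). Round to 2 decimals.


Capacity = 3600 / headway
Capacity = 3600 / 207
Capacity = 17.39 trains/hour

17.39


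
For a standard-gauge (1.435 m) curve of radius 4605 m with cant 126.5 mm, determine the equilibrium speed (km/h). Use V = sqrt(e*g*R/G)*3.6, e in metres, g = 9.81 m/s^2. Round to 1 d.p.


Convert cant: e = 126.5 mm = 0.1265 m
V_ms = sqrt(0.1265 * 9.81 * 4605 / 1.435)
V_ms = sqrt(3982.330192) = 63.1057 m/s
V = 63.1057 * 3.6 = 227.2 km/h

227.2


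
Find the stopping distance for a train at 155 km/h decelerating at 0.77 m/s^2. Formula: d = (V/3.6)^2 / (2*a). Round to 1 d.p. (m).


Convert speed: V = 155 / 3.6 = 43.0556 m/s
V^2 = 1853.7809
d = 1853.7809 / (2 * 0.77)
d = 1853.7809 / 1.54
d = 1203.8 m

1203.8


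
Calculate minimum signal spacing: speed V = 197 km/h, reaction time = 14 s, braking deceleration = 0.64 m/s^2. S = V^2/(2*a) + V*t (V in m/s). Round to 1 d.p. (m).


V = 197 / 3.6 = 54.7222 m/s
Braking distance = 54.7222^2 / (2*0.64) = 2339.47 m
Sighting distance = 54.7222 * 14 = 766.1111 m
S = 2339.47 + 766.1111 = 3105.6 m

3105.6


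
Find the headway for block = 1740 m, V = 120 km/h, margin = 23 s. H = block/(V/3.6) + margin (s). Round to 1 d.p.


V = 120 / 3.6 = 33.3333 m/s
Block traversal time = 1740 / 33.3333 = 52.2 s
Headway = 52.2 + 23
Headway = 75.2 s

75.2


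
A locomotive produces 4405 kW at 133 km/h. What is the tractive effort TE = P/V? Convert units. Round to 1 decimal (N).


Convert: P = 4405 kW = 4405000 W
V = 133 / 3.6 = 36.9444 m/s
TE = 4405000 / 36.9444
TE = 119233.1 N

119233.1


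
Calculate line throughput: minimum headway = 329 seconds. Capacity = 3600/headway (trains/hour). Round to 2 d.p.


Capacity = 3600 / headway
Capacity = 3600 / 329
Capacity = 10.94 trains/hour

10.94


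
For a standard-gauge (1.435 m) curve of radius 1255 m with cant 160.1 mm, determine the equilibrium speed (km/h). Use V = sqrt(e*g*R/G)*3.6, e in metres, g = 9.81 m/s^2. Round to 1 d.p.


Convert cant: e = 160.1 mm = 0.1601 m
V_ms = sqrt(0.1601 * 9.81 * 1255 / 1.435)
V_ms = sqrt(1373.574324) = 37.0618 m/s
V = 37.0618 * 3.6 = 133.4 km/h

133.4


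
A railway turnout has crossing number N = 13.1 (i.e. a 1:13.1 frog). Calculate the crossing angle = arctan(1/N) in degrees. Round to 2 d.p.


1/N = 1/13.1 = 0.076336
angle = arctan(0.076336) = 0.076188 rad
angle = 0.076188 * 180/pi = 4.37 degrees

4.37


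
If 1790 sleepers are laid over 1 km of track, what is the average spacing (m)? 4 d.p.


Spacing = 1000 m / number of sleepers
Spacing = 1000 / 1790
Spacing = 0.5587 m

0.5587


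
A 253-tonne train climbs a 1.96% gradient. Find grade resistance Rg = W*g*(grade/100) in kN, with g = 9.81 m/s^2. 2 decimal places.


Rg = W * 9.81 * grade / 100
Rg = 253 * 9.81 * 1.96 / 100
Rg = 2481.93 * 0.0196
Rg = 48.65 kN

48.65
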